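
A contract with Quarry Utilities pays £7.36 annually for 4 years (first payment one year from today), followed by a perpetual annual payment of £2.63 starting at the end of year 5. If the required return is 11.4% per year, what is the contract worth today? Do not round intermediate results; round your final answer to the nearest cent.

£37.62

PV of 4-year annuity: £7.36 × [1 − (1+0.114)^−4] / 0.114 = 22.64035
Perpetuity value at year 4: £2.63 / 0.114 = 23.07018
PV of perpetuity: 23.07018 / (1+0.114)^4 = 14.97994
Total PV = 22.64035 + 14.97994 = 37.62029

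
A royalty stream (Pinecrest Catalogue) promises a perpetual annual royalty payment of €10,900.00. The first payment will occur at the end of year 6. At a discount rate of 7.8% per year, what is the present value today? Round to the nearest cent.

€95992.67

Value at end of year 5: C / r = €10,900.00 / 0.078 = €139,743.5897
Discount to today: PV = €139,743.5897 / (1 + 0.078)^5 = €139,743.5897 / 1.455773 = €95,992.67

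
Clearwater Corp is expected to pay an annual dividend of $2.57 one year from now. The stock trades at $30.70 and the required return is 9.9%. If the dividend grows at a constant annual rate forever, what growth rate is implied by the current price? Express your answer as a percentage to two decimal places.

P = D₁/(r−g) ⇒ g = r − D₁/P = 0.099 − $2.57/$30.70 = 0.015287

1.53%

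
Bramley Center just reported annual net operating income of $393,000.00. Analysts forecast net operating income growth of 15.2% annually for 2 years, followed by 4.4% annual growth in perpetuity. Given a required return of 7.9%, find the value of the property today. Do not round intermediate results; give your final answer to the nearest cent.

D_1 = 452736.00000
D_2 = 521551.87200
Terminal value at year 2: TV = D_2×(1+g_2)/(r−g_2) = 544500.15437/0.035 = 15557147.26766
P_0 = D_1/(1+r)^1 + D_2/(1+r)^2 + TV/(1+r)^2
    = 419588.50788 + 447975.86754 + 13362480.16318 = 14230044.53859

$14230044.54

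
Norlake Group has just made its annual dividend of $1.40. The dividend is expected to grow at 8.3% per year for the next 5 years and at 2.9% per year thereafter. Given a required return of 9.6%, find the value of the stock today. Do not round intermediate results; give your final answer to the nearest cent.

D_1 = 1.51620
D_2 = 1.64204
D_3 = 1.77833
D_4 = 1.92594
D_5 = 2.08579
Terminal value at year 5: TV = D_5×(1+g_2)/(r−g_2) = 2.14628/0.067 = 32.03398
P_0 = D_1/(1+r)^1 + D_2/(1+r)^2 + D_3/(1+r)^3 + D_4/(1+r)^4 + D_5/(1+r)^5 + TV/(1+r)^5
    = 1.38339 + 1.36699 + 1.35077 + 1.33475 + 1.31892 + 20.25621 = 27.01102

$27.01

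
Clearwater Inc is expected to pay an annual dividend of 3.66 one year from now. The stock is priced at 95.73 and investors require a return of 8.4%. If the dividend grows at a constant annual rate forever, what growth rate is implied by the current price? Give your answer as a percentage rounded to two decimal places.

4.58%

P = D₁/(r−g) ⇒ g = r − D₁/P = 0.084 − 3.66/95.73 = 0.045767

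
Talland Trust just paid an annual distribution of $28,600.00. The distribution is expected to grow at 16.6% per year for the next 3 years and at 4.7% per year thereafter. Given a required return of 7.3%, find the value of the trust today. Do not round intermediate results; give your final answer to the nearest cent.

$1579419.79

D_1 = 33347.60000
D_2 = 38883.30160
D_3 = 45337.92967
Terminal value at year 3: TV = D_3×(1+g_2)/(r−g_2) = 47468.81236/0.026 = 1825723.55230
P_0 = D_1/(1+r)^1 + D_2/(1+r)^2 + D_3/(1+r)^3 + TV/(1+r)^3
    = 31078.84436 + 33772.53730 + 36699.70037 + 1477868.70328 = 1579419.78531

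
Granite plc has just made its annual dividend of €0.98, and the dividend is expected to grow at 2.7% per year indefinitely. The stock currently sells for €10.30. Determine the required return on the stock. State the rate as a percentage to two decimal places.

D₁ = €0.98 × 1.027 = €1.0065
P = D₁/(r − g) ⇒ r = D₁/P + g = €1.0065/€10.30 + 0.027 = 0.097715 + 0.027 = 0.124715

12.47%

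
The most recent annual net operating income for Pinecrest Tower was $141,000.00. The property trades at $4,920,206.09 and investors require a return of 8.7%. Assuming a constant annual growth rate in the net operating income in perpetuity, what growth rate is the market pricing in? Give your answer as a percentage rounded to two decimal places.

P = D₀(1+g)/(r−g) ⇒ P(r−g) = D₀(1+g) ⇒ g(P+D₀) = P·r − D₀
g = (P·r − D₀)/(P + D₀) = ($4,920,206.09×0.087 − $141,000.00) / ($4,920,206.09 + $141,000.00) = 0.056717

5.67%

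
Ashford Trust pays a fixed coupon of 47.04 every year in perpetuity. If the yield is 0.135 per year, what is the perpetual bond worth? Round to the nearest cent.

348.44

Level perpetuity: PV = C / r = 47.04 / 0.135 = 348.44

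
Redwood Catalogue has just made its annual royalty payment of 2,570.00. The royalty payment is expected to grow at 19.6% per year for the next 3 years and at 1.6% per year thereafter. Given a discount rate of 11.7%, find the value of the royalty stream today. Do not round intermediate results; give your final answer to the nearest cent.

D_1 = 3073.72000
D_2 = 3676.16912
D_3 = 4396.69827
Terminal value at year 3: TV = D_3×(1+g_2)/(r−g_2) = 4467.04544/0.101 = 44228.17267
P_0 = D_1/(1+r)^1 + D_2/(1+r)^2 + D_3/(1+r)^3 + TV/(1+r)^3
    = 2751.76365 + 2946.38257 + 3154.76594 + 31735.07121 = 40587.98336

40587.98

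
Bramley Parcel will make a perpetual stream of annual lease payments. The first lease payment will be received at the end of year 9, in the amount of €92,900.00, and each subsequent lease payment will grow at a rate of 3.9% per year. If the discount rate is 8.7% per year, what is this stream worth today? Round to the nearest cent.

€992974.56

Value at end of year 8: C₁ / (r − g) = €92,900.00 / (0.087 − 0.039) = €1,935,416.6667
Discount to today: PV = €1,935,416.6667 / (1 + 0.087)^8 = €1,935,416.6667 / 1.949110 = €992,974.56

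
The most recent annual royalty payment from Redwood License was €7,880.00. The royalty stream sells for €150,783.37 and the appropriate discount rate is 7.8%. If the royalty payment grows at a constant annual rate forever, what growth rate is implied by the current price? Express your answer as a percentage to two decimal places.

2.45%

P = D₀(1+g)/(r−g) ⇒ P(r−g) = D₀(1+g) ⇒ g(P+D₀) = P·r − D₀
g = (P·r − D₀)/(P + D₀) = (€150,783.37×0.078 − €7,880.00) / (€150,783.37 + €7,880.00) = 0.024461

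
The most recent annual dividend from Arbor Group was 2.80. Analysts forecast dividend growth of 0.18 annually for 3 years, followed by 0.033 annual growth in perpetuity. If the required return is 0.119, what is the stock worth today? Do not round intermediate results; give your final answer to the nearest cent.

48.79

D_1 = 3.30400
D_2 = 3.89872
D_3 = 4.60049
Terminal value at year 3: TV = D_3×(1+g_2)/(r−g_2) = 4.75231/0.086 = 55.25937
P_0 = D_1/(1+r)^1 + D_2/(1+r)^2 + D_3/(1+r)^3 + TV/(1+r)^3
    = 2.95264 + 3.11359 + 3.28332 + 39.43807 = 48.78762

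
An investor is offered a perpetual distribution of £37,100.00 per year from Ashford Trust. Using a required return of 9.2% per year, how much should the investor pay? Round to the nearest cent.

£403260.87

Level perpetuity: PV = C / r = £37,100.00 / 0.092 = £403,260.87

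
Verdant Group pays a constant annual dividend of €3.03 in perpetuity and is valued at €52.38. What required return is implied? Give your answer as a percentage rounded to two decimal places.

P = C/r ⇒ r = C/P = €3.03/€52.38 = 0.057847

5.78%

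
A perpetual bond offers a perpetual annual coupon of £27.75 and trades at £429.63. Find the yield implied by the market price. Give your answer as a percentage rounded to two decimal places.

P = C/r ⇒ r = C/P = £27.75/£429.63 = 0.064590

6.46%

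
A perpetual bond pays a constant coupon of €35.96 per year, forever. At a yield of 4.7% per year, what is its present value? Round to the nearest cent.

€765.11

Level perpetuity: PV = C / r = €35.96 / 0.047 = €765.11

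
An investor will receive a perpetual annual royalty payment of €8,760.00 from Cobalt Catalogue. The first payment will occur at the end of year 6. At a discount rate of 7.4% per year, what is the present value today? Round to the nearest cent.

Value at end of year 5: C / r = €8,760.00 / 0.074 = €118,378.3784
Discount to today: PV = €118,378.3784 / (1 + 0.074)^5 = €118,378.3784 / 1.428964 = €82,842.08

€82842.08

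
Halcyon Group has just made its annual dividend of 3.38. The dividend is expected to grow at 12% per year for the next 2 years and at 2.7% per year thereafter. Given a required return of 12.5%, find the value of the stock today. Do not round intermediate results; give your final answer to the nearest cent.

41.82

D_1 = 3.78560
D_2 = 4.23987
Terminal value at year 2: TV = D_2×(1+g_2)/(r−g_2) = 4.35435/0.098 = 44.43213
P_0 = D_1/(1+r)^1 + D_2/(1+r)^2 + TV/(1+r)^2
    = 3.36498 + 3.35002 + 35.10687 = 41.82187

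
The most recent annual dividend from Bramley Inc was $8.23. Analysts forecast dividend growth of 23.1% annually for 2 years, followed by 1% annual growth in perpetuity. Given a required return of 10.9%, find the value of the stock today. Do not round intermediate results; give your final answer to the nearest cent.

D_1 = 10.13113
D_2 = 12.47142
Terminal value at year 2: TV = D_2×(1+g_2)/(r−g_2) = 12.59614/0.099 = 127.23369
P_0 = D_1/(1+r)^1 + D_2/(1+r)^2 + TV/(1+r)^2
    = 9.13537 + 10.14035 + 103.45203 = 122.72775

$122.73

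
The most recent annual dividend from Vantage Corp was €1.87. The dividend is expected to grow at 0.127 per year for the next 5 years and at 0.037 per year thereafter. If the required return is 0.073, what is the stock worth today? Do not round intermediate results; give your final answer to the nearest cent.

D_1 = 2.10749
D_2 = 2.37514
D_3 = 2.67678
D_4 = 3.01674
D_5 = 3.39986
Terminal value at year 5: TV = D_5×(1+g_2)/(r−g_2) = 3.52566/0.036 = 97.93489
P_0 = D_1/(1+r)^1 + D_2/(1+r)^2 + D_3/(1+r)^3 + D_4/(1+r)^4 + D_5/(1+r)^5 + TV/(1+r)^5
    = 1.96411 + 2.06296 + 2.16678 + 2.27582 + 2.39036 + 68.85553 = 79.71555

€79.72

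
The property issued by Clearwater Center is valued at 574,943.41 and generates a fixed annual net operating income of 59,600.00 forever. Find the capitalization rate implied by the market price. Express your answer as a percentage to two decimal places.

10.37%

P = C/r ⇒ r = C/P = 59,600.00/574,943.41 = 0.103662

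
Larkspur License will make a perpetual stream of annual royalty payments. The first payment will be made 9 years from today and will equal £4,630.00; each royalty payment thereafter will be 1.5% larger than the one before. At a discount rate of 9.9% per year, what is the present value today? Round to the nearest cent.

£25901.22

Value at end of year 8: C₁ / (r − g) = £4,630.00 / (0.099 − 0.015) = £55,119.0476
Discount to today: PV = £55,119.0476 / (1 + 0.099)^8 = £55,119.0476 / 2.128049 = £25,901.22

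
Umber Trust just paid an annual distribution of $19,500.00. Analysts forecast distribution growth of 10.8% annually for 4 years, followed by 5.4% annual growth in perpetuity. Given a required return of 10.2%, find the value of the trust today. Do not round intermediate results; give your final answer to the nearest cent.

$516656.76

D_1 = 21606.00000
D_2 = 23939.44800
D_3 = 26524.90838
D_4 = 29389.59849
Terminal value at year 4: TV = D_4×(1+g_2)/(r−g_2) = 30976.63681/0.048 = 645346.60016
P_0 = D_1/(1+r)^1 + D_2/(1+r)^2 + D_3/(1+r)^3 + D_4/(1+r)^4 + TV/(1+r)^4
    = 19606.17060 + 19712.91926 + 19820.24913 + 19928.16337 + 437589.25400 = 516656.75636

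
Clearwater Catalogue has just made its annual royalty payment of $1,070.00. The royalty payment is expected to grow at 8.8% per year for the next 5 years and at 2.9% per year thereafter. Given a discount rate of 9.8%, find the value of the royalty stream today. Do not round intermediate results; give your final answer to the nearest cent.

$20449.02

D_1 = 1164.16000
D_2 = 1266.60608
D_3 = 1378.06742
D_4 = 1499.33735
D_5 = 1631.27903
Terminal value at year 5: TV = D_5×(1+g_2)/(r−g_2) = 1678.58613/0.069 = 24327.33516
P_0 = D_1/(1+r)^1 + D_2/(1+r)^2 + D_3/(1+r)^3 + D_4/(1+r)^4 + D_5/(1+r)^5 + TV/(1+r)^5
    = 1060.25501 + 1050.59877 + 1041.03048 + 1031.54932 + 1022.15452 + 15243.43482 = 20449.02292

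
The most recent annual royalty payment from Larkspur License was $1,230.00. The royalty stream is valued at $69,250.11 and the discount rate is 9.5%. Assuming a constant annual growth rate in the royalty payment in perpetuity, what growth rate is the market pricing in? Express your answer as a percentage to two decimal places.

7.59%

P = D₀(1+g)/(r−g) ⇒ P(r−g) = D₀(1+g) ⇒ g(P+D₀) = P·r − D₀
g = (P·r − D₀)/(P + D₀) = ($69,250.11×0.095 − $1,230.00) / ($69,250.11 + $1,230.00) = 0.075890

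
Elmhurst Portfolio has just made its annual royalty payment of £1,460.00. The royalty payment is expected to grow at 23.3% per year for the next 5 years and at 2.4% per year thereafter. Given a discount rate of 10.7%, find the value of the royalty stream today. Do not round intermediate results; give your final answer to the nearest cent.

D_1 = 1800.18000
D_2 = 2219.62194
D_3 = 2736.79385
D_4 = 3374.46682
D_5 = 4160.71759
Terminal value at year 5: TV = D_5×(1+g_2)/(r−g_2) = 4260.57481/0.083 = 51332.22663
P_0 = D_1/(1+r)^1 + D_2/(1+r)^2 + D_3/(1+r)^3 + D_4/(1+r)^4 + D_5/(1+r)^5 + TV/(1+r)^5
    = 1626.17886 + 1811.27239 + 2017.43348 + 2247.06005 + 2502.82298 + 30878.20162 = 41082.96938

£41082.97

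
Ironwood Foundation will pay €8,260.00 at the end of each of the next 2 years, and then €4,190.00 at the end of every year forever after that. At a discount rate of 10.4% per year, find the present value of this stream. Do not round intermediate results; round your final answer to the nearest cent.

PV of 2-year annuity: €8,260.00 × [1 − (1+0.104)^−2] / 0.104 = 14258.95295
Perpetuity value at year 2: €4,190.00 / 0.104 = 40288.46154
PV of perpetuity: 40288.46154 / (1+0.104)^2 = 33055.40913
Total PV = 14258.95295 + 33055.40913 = 47314.36208

€47314.36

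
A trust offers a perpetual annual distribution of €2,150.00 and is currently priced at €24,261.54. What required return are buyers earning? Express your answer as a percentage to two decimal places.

P = C/r ⇒ r = C/P = €2,150.00/€24,261.54 = 0.088618

8.86%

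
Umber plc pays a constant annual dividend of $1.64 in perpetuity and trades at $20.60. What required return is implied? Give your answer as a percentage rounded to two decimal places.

7.96%

P = C/r ⇒ r = C/P = $1.64/$20.60 = 0.079612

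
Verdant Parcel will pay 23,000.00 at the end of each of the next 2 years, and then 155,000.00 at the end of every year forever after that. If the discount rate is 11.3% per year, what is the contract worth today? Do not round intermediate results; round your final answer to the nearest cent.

1146525.64

PV of 2-year annuity: 23,000.00 × [1 − (1+0.113)^−2] / 0.113 = 39231.68888
Perpetuity value at year 2: 155,000.00 / 0.113 = 1371681.41593
PV of perpetuity: 1371681.41593 / (1+0.113)^2 = 1107293.94740
Total PV = 39231.68888 + 1107293.94740 = 1146525.63628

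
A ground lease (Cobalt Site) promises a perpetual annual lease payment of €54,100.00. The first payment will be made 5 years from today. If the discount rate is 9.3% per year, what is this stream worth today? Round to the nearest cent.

Value at end of year 4: C / r = €54,100.00 / 0.093 = €581,720.4301
Discount to today: PV = €581,720.4301 / (1 + 0.093)^4 = €581,720.4301 / 1.427186 = €407,599.52

€407599.52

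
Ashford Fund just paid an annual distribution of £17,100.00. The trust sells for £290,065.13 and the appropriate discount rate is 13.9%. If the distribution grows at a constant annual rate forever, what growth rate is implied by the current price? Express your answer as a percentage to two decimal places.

P = D₀(1+g)/(r−g) ⇒ P(r−g) = D₀(1+g) ⇒ g(P+D₀) = P·r − D₀
g = (P·r − D₀)/(P + D₀) = (£290,065.13×0.139 − £17,100.00) / (£290,065.13 + £17,100.00) = 0.075591

7.56%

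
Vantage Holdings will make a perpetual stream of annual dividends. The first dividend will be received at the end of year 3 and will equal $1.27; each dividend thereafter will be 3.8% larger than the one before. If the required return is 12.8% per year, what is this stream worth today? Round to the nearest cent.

Value at end of year 2: C₁ / (r − g) = $1.27 / (0.128 − 0.038) = $14.1111
Discount to today: PV = $14.1111 / (1 + 0.128)^2 = $14.1111 / 1.272384 = $11.09

$11.09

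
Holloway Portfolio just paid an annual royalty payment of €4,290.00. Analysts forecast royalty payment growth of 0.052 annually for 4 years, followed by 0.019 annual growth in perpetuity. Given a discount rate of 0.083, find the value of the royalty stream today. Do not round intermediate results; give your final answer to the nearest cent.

D_1 = 4513.08000
D_2 = 4747.76016
D_3 = 4994.64369
D_4 = 5254.36516
Terminal value at year 4: TV = D_4×(1+g_2)/(r−g_2) = 5354.19810/0.064 = 83659.34528
P_0 = D_1/(1+r)^1 + D_2/(1+r)^2 + D_3/(1+r)^3 + D_4/(1+r)^4 + TV/(1+r)^4
    = 4167.20222 + 4047.91942 + 3932.05100 + 3819.49921 + 60813.58904 = 76780.26089

€76780.26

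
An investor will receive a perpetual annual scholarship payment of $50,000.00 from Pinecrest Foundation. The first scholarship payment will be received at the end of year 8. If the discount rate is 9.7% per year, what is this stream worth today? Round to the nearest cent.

Value at end of year 7: C / r = $50,000.00 / 0.097 = $515,463.9175
Discount to today: PV = $515,463.9175 / (1 + 0.097)^7 = $515,463.9175 / 1.911817 = $269,619.86

$269619.86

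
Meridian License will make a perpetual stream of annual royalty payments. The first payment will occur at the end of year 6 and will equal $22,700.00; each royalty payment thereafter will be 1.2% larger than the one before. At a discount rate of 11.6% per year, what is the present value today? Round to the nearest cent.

$126087.36

Value at end of year 5: C₁ / (r − g) = $22,700.00 / (0.116 − 0.012) = $218,269.2308
Discount to today: PV = $218,269.2308 / (1 + 0.116)^5 = $218,269.2308 / 1.731095 = $126,087.36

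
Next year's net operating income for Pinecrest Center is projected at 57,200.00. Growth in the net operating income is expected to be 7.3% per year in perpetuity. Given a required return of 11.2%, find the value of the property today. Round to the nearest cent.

Growing perpetuity: P = D₁ / (r − g) = 57,200.0000 / (0.112 − 0.073) = 1,466,666.67

1466666.67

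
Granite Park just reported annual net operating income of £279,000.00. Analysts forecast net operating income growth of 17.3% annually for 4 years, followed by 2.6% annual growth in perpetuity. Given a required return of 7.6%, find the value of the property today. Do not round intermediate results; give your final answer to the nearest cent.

£9477057.49

D_1 = 327267.00000
D_2 = 383884.19100
D_3 = 450296.15604
D_4 = 528197.39104
Terminal value at year 4: TV = D_4×(1+g_2)/(r−g_2) = 541930.52321/0.05 = 10838610.46411
P_0 = D_1/(1+r)^1 + D_2/(1+r)^2 + D_3/(1+r)^3 + D_4/(1+r)^4 + TV/(1+r)^4
    = 304151.48699 + 331570.34780 + 361460.98325 + 394046.22059 + 8085828.44642 = 9477057.48504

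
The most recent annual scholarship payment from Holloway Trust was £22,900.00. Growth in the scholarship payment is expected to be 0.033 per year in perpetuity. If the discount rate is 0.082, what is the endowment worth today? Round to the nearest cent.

D₁ = D₀ × (1 + g) = £22,900.00 × 1.033 = £23,655.7000
Growing perpetuity: P = D₁ / (r − g) = £23,655.7000 / (0.082 − 0.033) = £482,769.39

£482769.39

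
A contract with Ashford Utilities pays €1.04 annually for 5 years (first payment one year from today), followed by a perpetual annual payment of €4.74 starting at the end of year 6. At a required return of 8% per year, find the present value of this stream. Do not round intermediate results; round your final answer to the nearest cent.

€44.48

PV of 5-year annuity: €1.04 × [1 − (1+0.08)^−5] / 0.08 = 4.15242
Perpetuity value at year 5: €4.74 / 0.08 = 59.25000
PV of perpetuity: 59.25000 / (1+0.08)^5 = 40.32455
Total PV = 4.15242 + 40.32455 = 44.47697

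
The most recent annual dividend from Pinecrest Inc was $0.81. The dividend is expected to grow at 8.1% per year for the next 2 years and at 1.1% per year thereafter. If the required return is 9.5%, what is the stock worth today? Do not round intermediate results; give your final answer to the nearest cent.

$11.09

D_1 = 0.87561
D_2 = 0.94653
Terminal value at year 2: TV = D_2×(1+g_2)/(r−g_2) = 0.95695/0.084 = 11.39222
P_0 = D_1/(1+r)^1 + D_2/(1+r)^2 + TV/(1+r)^2
    = 0.79964 + 0.78942 + 9.50123 = 11.09030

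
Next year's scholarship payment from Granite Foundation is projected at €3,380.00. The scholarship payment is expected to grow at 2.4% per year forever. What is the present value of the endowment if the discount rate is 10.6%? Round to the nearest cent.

€41219.51

Growing perpetuity: P = D₁ / (r − g) = €3,380.0000 / (0.106 − 0.024) = €41,219.51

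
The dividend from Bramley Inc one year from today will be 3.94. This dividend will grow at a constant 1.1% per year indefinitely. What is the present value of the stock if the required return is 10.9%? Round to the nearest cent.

Growing perpetuity: P = D₁ / (r − g) = 3.9400 / (0.109 − 0.011) = 40.20

40.20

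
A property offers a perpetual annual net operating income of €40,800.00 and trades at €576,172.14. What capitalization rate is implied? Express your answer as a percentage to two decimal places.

P = C/r ⇒ r = C/P = €40,800.00/€576,172.14 = 0.070812

7.08%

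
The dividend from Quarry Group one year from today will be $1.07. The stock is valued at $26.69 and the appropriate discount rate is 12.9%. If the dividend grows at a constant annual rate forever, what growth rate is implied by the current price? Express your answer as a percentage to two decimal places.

P = D₁/(r−g) ⇒ g = r − D₁/P = 0.129 − $1.07/$26.69 = 0.088910

8.89%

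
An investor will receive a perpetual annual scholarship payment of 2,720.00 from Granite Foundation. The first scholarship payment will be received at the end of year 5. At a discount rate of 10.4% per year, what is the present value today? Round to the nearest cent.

17605.94

Value at end of year 4: C / r = 2,720.00 / 0.104 = 26,153.8462
Discount to today: PV = 26,153.8462 / (1 + 0.104)^4 = 26,153.8462 / 1.485512 = 17,605.94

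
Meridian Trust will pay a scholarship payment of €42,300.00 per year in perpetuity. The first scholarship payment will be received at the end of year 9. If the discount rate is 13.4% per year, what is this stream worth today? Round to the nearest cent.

€115433.31

Value at end of year 8: C / r = €42,300.00 / 0.134 = €315,671.6418
Discount to today: PV = €315,671.6418 / (1 + 0.134)^8 = €315,671.6418 / 2.734667 = €115,433.31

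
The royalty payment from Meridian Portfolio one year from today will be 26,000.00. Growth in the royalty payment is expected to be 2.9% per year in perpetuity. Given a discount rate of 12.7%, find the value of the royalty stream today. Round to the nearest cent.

Growing perpetuity: P = D₁ / (r − g) = 26,000.0000 / (0.127 − 0.029) = 265,306.12

265306.12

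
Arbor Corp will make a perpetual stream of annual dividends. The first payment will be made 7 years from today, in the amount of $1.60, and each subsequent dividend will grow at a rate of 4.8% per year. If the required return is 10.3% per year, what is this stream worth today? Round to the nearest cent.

Value at end of year 6: C₁ / (r − g) = $1.60 / (0.103 − 0.048) = $29.0909
Discount to today: PV = $29.0909 / (1 + 0.103)^6 = $29.0909 / 1.800749 = $16.15

$16.15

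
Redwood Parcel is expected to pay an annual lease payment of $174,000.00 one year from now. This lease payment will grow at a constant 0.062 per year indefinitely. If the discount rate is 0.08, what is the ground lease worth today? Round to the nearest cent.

Growing perpetuity: P = D₁ / (r − g) = $174,000.0000 / (0.08 − 0.062) = $9,666,666.67

$9666666.67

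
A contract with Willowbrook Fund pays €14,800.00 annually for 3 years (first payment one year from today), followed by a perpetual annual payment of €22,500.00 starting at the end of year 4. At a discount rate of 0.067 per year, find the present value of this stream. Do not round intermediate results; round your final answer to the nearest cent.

€315502.39

PV of 3-year annuity: €14,800.00 × [1 − (1+0.067)^−3] / 0.067 = 39053.75056
Perpetuity value at year 3: €22,500.00 / 0.067 = 335820.89552
PV of perpetuity: 335820.89552 / (1+0.067)^3 = 276448.63961
Total PV = 39053.75056 + 276448.63961 = 315502.39017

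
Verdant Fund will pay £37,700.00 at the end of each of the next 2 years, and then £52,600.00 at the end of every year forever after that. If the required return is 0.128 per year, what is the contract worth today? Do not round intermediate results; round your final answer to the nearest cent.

PV of 2-year annuity: £37,700.00 × [1 − (1+0.128)^−2] / 0.128 = 63051.40586
Perpetuity value at year 2: £52,600.00 / 0.128 = 410937.50000
PV of perpetuity: 410937.50000 / (1+0.128)^2 = 322966.57298
Total PV = 63051.40586 + 322966.57298 = 386017.97885

£386017.98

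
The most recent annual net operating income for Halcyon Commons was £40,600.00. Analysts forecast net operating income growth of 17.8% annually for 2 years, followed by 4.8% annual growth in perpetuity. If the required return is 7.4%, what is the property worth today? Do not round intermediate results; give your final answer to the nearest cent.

D_1 = 47826.80000
D_2 = 56339.97040
Terminal value at year 2: TV = D_2×(1+g_2)/(r−g_2) = 59044.28898/0.026 = 2270934.19151
P_0 = D_1/(1+r)^1 + D_2/(1+r)^2 + TV/(1+r)^2
    = 44531.47114 + 48843.64339 + 1968774.54885 = 2062149.66337

£2062149.66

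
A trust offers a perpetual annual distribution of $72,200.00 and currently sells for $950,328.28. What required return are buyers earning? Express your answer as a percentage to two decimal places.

7.60%

P = C/r ⇒ r = C/P = $72,200.00/$950,328.28 = 0.075974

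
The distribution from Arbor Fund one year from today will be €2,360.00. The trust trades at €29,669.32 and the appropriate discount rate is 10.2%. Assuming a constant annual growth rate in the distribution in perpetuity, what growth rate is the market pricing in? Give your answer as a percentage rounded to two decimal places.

2.25%

P = D₁/(r−g) ⇒ g = r − D₁/P = 0.102 − €2,360.00/€29,669.32 = 0.022457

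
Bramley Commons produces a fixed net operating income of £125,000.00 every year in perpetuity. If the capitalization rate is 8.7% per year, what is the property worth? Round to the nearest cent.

£1436781.61

Level perpetuity: PV = C / r = £125,000.00 / 0.087 = £1,436,781.61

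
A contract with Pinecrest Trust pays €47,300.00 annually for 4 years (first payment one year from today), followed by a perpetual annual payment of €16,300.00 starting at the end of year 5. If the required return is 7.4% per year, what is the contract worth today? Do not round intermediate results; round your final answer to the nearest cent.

PV of 4-year annuity: €47,300.00 × [1 − (1+0.074)^−4] / 0.074 = 158778.90529
Perpetuity value at year 4: €16,300.00 / 0.074 = 220270.27027
PV of perpetuity: 220270.27027 / (1+0.074)^4 = 165553.64963
Total PV = 158778.90529 + 165553.64963 = 324332.55492

€324332.55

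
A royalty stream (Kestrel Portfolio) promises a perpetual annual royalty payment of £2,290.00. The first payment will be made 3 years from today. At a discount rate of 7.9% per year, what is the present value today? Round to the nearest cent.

£24898.06

Value at end of year 2: C / r = £2,290.00 / 0.079 = £28,987.3418
Discount to today: PV = £28,987.3418 / (1 + 0.079)^2 = £28,987.3418 / 1.164241 = £24,898.06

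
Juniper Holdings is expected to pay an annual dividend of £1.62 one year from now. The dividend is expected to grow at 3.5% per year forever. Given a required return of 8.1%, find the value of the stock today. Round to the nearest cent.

£35.22

Growing perpetuity: P = D₁ / (r − g) = £1.6200 / (0.081 − 0.035) = £35.22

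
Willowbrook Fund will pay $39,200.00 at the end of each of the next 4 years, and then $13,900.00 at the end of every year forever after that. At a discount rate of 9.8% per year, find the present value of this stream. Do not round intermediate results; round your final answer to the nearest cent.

$222382.77

PV of 4-year annuity: $39,200.00 × [1 − (1+0.098)^−4] / 0.098 = 124798.60509
Perpetuity value at year 4: $13,900.00 / 0.098 = 141836.73469
PV of perpetuity: 141836.73469 / (1+0.098)^4 = 97584.16809
Total PV = 124798.60509 + 97584.16809 = 222382.77318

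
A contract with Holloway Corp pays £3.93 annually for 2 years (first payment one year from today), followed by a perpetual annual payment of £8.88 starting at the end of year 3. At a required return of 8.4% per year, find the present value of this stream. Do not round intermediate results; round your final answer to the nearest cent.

£96.94

PV of 2-year annuity: £3.93 × [1 − (1+0.084)^−2] / 0.084 = 6.96998
Perpetuity value at year 2: £8.88 / 0.084 = 105.71429
PV of perpetuity: 105.71429 / (1+0.084)^2 = 89.96532
Total PV = 6.96998 + 89.96532 = 96.93530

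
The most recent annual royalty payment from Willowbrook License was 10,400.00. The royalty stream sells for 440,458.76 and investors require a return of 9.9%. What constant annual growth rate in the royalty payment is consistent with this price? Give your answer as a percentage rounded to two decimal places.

7.36%

P = D₀(1+g)/(r−g) ⇒ P(r−g) = D₀(1+g) ⇒ g(P+D₀) = P·r − D₀
g = (P·r − D₀)/(P + D₀) = (440,458.76×0.099 − 10,400.00) / (440,458.76 + 10,400.00) = 0.073649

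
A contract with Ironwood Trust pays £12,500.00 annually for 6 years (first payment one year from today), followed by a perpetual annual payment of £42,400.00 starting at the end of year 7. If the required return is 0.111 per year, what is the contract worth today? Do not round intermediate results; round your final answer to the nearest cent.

PV of 6-year annuity: £12,500.00 × [1 − (1+0.111)^−6] / 0.111 = 52729.73241
Perpetuity value at year 6: £42,400.00 / 0.111 = 381981.98198
PV of perpetuity: 381981.98198 / (1+0.111)^6 = 203122.72966
Total PV = 52729.73241 + 203122.72966 = 255852.46207

£255852.46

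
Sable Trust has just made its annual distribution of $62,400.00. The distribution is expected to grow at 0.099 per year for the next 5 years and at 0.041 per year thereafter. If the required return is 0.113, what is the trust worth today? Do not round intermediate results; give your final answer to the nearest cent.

D_1 = 68577.60000
D_2 = 75366.78240
D_3 = 82828.09386
D_4 = 91028.07515
D_5 = 100039.85459
Terminal value at year 5: TV = D_5×(1+g_2)/(r−g_2) = 104141.48863/0.072 = 1446409.56427
P_0 = D_1/(1+r)^1 + D_2/(1+r)^2 + D_3/(1+r)^3 + D_4/(1+r)^4 + D_5/(1+r)^5 + TV/(1+r)^5
    = 61615.09434 + 60840.06171 + 60074.77791 + 59319.12033 + 58572.96787 + 846867.49380 = 1147289.51595

$1147289.52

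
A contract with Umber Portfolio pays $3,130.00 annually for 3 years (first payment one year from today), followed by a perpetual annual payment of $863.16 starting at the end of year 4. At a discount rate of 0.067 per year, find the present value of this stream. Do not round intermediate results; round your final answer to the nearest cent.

PV of 3-year annuity: $3,130.00 × [1 − (1+0.067)^−3] / 0.067 = 8259.34049
Perpetuity value at year 3: $863.16 / 0.067 = 12882.98507
PV of perpetuity: 12882.98507 / (1+0.067)^3 = 10605.30701
Total PV = 8259.34049 + 10605.30701 = 18864.64750

$18864.65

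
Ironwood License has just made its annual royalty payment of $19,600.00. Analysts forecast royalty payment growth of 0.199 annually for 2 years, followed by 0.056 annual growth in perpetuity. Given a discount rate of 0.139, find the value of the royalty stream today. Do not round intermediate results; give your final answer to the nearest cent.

D_1 = 23500.40000
D_2 = 28176.97960
Terminal value at year 2: TV = D_2×(1+g_2)/(r−g_2) = 29754.89046/0.083 = 358492.65612
P_0 = D_1/(1+r)^1 + D_2/(1+r)^2 + TV/(1+r)^2
    = 20632.48464 + 21719.35828 + 276333.04025 = 318684.88317

$318684.88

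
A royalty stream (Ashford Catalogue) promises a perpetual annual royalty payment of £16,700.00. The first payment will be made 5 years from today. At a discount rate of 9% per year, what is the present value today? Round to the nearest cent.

Value at end of year 4: C / r = £16,700.00 / 0.09 = £185,555.5556
Discount to today: PV = £185,555.5556 / (1 + 0.09)^4 = £185,555.5556 / 1.411582 = £131,452.23

£131452.23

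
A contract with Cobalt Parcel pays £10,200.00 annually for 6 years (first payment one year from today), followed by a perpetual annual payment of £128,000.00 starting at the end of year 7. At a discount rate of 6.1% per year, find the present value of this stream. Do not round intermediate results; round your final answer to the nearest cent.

PV of 6-year annuity: £10,200.00 × [1 − (1+0.061)^−6] / 0.061 = 49999.50702
Perpetuity value at year 6: £128,000.00 / 0.061 = 2098360.65574
PV of perpetuity: 2098360.65574 / (1+0.061)^6 = 1470915.86170
Total PV = 49999.50702 + 1470915.86170 = 1520915.36873

£1520915.37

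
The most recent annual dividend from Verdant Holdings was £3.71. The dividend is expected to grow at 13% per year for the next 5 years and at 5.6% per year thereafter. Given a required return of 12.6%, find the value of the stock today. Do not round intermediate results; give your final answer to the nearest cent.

£75.72

D_1 = 4.19230
D_2 = 4.73730
D_3 = 5.35315
D_4 = 6.04906
D_5 = 6.83543
Terminal value at year 5: TV = D_5×(1+g_2)/(r−g_2) = 7.21822/0.07 = 103.11741
P_0 = D_1/(1+r)^1 + D_2/(1+r)^2 + D_3/(1+r)^3 + D_4/(1+r)^4 + D_5/(1+r)^5 + TV/(1+r)^5
    = 3.72318 + 3.73641 + 3.74968 + 3.76300 + 3.77637 + 56.96919 = 75.71782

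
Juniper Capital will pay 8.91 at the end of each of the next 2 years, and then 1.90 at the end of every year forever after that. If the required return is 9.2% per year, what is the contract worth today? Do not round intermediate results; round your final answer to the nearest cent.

32.95

PV of 2-year annuity: 8.91 × [1 − (1+0.092)^−2] / 0.092 = 15.63126
Perpetuity value at year 2: 1.90 / 0.092 = 20.65217
PV of perpetuity: 20.65217 / (1+0.092)^2 = 17.31891
Total PV = 15.63126 + 17.31891 = 32.95017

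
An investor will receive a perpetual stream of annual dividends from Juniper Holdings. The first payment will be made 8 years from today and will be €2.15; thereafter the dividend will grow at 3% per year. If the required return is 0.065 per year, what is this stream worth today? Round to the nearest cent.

Value at end of year 7: C₁ / (r − g) = €2.15 / (0.065 − 0.03) = €61.4286
Discount to today: PV = €61.4286 / (1 + 0.065)^7 = €61.4286 / 1.553987 = €39.53

€39.53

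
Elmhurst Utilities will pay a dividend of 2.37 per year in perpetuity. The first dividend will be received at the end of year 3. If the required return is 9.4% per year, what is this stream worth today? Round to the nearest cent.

Value at end of year 2: C / r = 2.37 / 0.094 = 25.2128
Discount to today: PV = 25.2128 / (1 + 0.094)^2 = 25.2128 / 1.196836 = 21.07

21.07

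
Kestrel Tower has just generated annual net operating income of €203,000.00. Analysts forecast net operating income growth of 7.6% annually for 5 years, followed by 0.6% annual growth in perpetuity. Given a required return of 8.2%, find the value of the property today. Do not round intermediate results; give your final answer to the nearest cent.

D_1 = 218428.00000
D_2 = 235028.52800
D_3 = 252890.69613
D_4 = 272110.38903
D_5 = 292790.77860
Terminal value at year 5: TV = D_5×(1+g_2)/(r−g_2) = 294547.52327/0.076 = 3875625.30621
P_0 = D_1/(1+r)^1 + D_2/(1+r)^2 + D_3/(1+r)^3 + D_4/(1+r)^4 + D_5/(1+r)^5 + TV/(1+r)^5
    = 201874.30684 + 200754.85597 + 199641.61278 + 198534.54283 + 197433.61191 + 2613397.54716 = 3611636.47749

€3611636.48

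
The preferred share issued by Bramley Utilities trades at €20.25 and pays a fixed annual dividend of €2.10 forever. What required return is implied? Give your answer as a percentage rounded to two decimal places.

10.37%

P = C/r ⇒ r = C/P = €2.10/€20.25 = 0.103704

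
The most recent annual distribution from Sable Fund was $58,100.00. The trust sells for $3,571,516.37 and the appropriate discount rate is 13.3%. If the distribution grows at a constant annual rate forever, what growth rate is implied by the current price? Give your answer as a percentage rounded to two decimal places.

P = D₀(1+g)/(r−g) ⇒ P(r−g) = D₀(1+g) ⇒ g(P+D₀) = P·r − D₀
g = (P·r − D₀)/(P + D₀) = ($3,571,516.37×0.133 − $58,100.00) / ($3,571,516.37 + $58,100.00) = 0.114864

11.49%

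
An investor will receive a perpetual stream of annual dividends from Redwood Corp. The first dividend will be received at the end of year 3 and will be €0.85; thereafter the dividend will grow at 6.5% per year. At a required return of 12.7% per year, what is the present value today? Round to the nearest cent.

€10.79

Value at end of year 2: C₁ / (r − g) = €0.85 / (0.127 − 0.065) = €13.7097
Discount to today: PV = €13.7097 / (1 + 0.127)^2 = €13.7097 / 1.270129 = €10.79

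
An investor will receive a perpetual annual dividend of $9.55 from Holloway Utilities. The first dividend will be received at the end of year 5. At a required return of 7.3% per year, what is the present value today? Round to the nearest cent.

Value at end of year 4: C / r = $9.55 / 0.073 = $130.8219
Discount to today: PV = $130.8219 / (1 + 0.073)^4 = $130.8219 / 1.325558 = $98.69

$98.69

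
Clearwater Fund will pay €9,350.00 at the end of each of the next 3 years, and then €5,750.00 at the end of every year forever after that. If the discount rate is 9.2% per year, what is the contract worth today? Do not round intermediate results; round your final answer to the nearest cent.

€71580.28

PV of 3-year annuity: €9,350.00 × [1 − (1+0.092)^−3] / 0.092 = 23583.49691
Perpetuity value at year 3: €5,750.00 / 0.092 = 62500.00000
PV of perpetuity: 62500.00000 / (1+0.092)^3 = 47996.77997
Total PV = 23583.49691 + 47996.77997 = 71580.27689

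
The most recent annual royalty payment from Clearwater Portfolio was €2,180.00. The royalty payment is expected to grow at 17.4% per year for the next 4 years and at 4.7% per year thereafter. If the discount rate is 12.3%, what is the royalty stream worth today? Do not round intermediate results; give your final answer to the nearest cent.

D_1 = 2559.32000
D_2 = 3004.64168
D_3 = 3527.44933
D_4 = 4141.22552
Terminal value at year 4: TV = D_4×(1+g_2)/(r−g_2) = 4335.86312/0.076 = 57050.83047
P_0 = D_1/(1+r)^1 + D_2/(1+r)^2 + D_3/(1+r)^3 + D_4/(1+r)^4 + TV/(1+r)^4
    = 2279.00267 + 2382.50146 + 2490.70054 + 2603.81339 + 35870.95553 = 45626.97360

€45626.97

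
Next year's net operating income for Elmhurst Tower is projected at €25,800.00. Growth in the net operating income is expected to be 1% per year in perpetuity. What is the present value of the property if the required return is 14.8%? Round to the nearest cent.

Growing perpetuity: P = D₁ / (r − g) = €25,800.0000 / (0.148 − 0.01) = €186,956.52

€186956.52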